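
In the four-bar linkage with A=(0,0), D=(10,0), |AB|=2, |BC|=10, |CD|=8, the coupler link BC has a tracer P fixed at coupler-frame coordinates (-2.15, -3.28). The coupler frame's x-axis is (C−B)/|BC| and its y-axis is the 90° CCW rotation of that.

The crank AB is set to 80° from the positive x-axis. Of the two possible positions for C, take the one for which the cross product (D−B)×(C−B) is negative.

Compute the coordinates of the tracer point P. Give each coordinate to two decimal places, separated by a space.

-3.57 2.13

A=(0,0), D=(10.00,0)
B = A + 2.00·(cos80°, sin80°) = (0.3473, 1.9696)
|BD| = 9.8516
circle(B,10.00) ∩ circle(D,8.00): a=6.7529, h=7.3755
  candidates: C₊=(8.4384,7.8461) cross=72.661; C₋=(5.4893,-6.6071) cross=-72.661
  mode - wants cross < 0 → take C=(5.4893,-6.6071) (cross=-72.661)
ex = (C−B)/|BC| = (0.5142,-0.8577); ey = (0.8577,0.5142)
P = B + -2.15·ex + -3.28·ey = (-3.5714,2.1270)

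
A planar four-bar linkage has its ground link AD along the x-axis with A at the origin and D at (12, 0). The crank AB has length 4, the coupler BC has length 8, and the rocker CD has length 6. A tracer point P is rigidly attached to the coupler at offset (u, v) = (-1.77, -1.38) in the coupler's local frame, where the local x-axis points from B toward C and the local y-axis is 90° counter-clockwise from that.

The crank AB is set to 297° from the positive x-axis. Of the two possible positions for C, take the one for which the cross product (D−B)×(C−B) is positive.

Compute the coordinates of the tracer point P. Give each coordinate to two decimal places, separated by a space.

A=(0,0), D=(12.00,0)
B = A + 4.00·(cos297°, sin297°) = (1.8160, -3.5640)
|BD| = 10.7897
circle(B,8.00) ∩ circle(D,6.00): a=6.6924, h=4.3832
  candidates: C₊=(6.6848,2.7837) cross=47.293; C₋=(9.5805,-5.4906) cross=-47.293
  mode + wants cross > 0 → take C=(6.6848,2.7837) (cross=47.293)
ex = (C−B)/|BC| = (0.6086,0.7935); ey = (-0.7935,0.6086)
P = B + -1.77·ex + -1.38·ey = (1.8337,-5.8083)

1.83 -5.81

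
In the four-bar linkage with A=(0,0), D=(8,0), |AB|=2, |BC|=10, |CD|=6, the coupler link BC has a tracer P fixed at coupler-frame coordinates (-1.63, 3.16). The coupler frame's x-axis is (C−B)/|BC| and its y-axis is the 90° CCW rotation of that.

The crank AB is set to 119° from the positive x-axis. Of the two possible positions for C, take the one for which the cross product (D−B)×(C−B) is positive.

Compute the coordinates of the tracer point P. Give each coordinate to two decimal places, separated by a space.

-3.79 3.92

A=(0,0), D=(8.00,0)
B = A + 2.00·(cos119°, sin119°) = (-0.9696, 1.7492)
|BD| = 9.1386
circle(B,10.00) ∩ circle(D,6.00): a=8.0709, h=5.9042
  candidates: C₊=(8.0822,5.9994) cross=53.956; C₋=(5.8219,-5.5907) cross=-53.956
  mode + wants cross > 0 → take C=(8.0822,5.9994) (cross=53.956)
ex = (C−B)/|BC| = (0.9052,0.4250); ey = (-0.4250,0.9052)
P = B + -1.63·ex + 3.16·ey = (-3.7881,3.9168)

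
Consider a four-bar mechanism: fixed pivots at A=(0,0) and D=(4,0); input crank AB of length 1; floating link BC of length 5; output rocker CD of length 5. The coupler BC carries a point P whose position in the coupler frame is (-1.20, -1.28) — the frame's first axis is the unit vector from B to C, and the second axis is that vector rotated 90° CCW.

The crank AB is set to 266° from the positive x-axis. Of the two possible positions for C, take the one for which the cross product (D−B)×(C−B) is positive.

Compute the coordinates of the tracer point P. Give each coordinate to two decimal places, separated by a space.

A=(0,0), D=(4.00,0)
B = A + 1.00·(cos266°, sin266°) = (-0.0698, -0.9976)
|BD| = 4.1902
circle(B,5.00) ∩ circle(D,5.00): a=2.0951, h=4.5399
  candidates: C₊=(0.8843,3.9106) cross=19.023; C₋=(3.0459,-4.9081) cross=-19.023
  mode + wants cross > 0 → take C=(0.8843,3.9106) (cross=19.023)
ex = (C−B)/|BC| = (0.1908,0.9816); ey = (-0.9816,0.1908)
P = B + -1.20·ex + -1.28·ey = (0.9577,-2.4198)

0.96 -2.42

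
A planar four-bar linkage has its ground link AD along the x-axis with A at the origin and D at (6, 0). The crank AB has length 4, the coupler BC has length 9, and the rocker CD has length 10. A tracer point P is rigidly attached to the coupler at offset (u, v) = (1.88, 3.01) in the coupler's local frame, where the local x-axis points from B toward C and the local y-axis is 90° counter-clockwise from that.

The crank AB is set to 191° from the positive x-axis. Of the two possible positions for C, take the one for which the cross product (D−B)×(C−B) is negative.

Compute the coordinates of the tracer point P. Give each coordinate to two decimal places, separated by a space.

-0.38 -0.83

A=(0,0), D=(6.00,0)
B = A + 4.00·(cos191°, sin191°) = (-3.9265, -0.7632)
|BD| = 9.9558
circle(B,9.00) ∩ circle(D,10.00): a=4.0237, h=8.0505
  candidates: C₊=(-0.5318,7.5720) cross=80.149; C₋=(0.7025,-8.4815) cross=-80.149
  mode - wants cross < 0 → take C=(0.7025,-8.4815) (cross=-80.149)
ex = (C−B)/|BC| = (0.5143,-0.8576); ey = (0.8576,0.5143)
P = B + 1.88·ex + 3.01·ey = (-0.3782,-0.8274)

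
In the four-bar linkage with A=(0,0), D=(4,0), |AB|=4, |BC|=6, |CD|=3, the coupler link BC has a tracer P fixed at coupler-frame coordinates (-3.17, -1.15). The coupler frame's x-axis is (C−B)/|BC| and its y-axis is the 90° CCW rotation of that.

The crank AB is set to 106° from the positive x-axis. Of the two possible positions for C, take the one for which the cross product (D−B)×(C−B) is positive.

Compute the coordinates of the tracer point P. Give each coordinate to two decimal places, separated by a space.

A=(0,0), D=(4.00,0)
B = A + 4.00·(cos106°, sin106°) = (-1.1025, 3.8450)
|BD| = 6.3891
circle(B,6.00) ∩ circle(D,3.00): a=5.3075, h=2.7983
  candidates: C₊=(4.8203,2.8857) cross=17.878; C₋=(1.4522,-1.5839) cross=-17.878
  mode + wants cross > 0 → take C=(4.8203,2.8857) (cross=17.878)
ex = (C−B)/|BC| = (0.9871,-0.1599); ey = (0.1599,0.9871)
P = B + -3.17·ex + -1.15·ey = (-4.4156,3.2167)

-4.42 3.22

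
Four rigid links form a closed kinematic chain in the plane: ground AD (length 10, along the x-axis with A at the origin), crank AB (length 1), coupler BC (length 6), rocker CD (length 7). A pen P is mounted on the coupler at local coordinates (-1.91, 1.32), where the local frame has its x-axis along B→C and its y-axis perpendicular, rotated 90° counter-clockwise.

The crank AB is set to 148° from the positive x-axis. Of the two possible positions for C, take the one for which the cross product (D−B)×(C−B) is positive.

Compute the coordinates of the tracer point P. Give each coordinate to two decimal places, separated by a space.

-3.17 0.57

A=(0,0), D=(10.00,0)
B = A + 1.00·(cos148°, sin148°) = (-0.8480, 0.5299)
|BD| = 10.8610
circle(B,6.00) ∩ circle(D,7.00): a=4.8320, h=3.5569
  candidates: C₊=(4.1518,3.8468) cross=38.632; C₋=(3.8047,-3.2585) cross=-38.632
  mode + wants cross > 0 → take C=(4.1518,3.8468) (cross=38.632)
ex = (C−B)/|BC| = (0.8333,0.5528); ey = (-0.5528,0.8333)
P = B + -1.91·ex + 1.32·ey = (-3.1694,0.5740)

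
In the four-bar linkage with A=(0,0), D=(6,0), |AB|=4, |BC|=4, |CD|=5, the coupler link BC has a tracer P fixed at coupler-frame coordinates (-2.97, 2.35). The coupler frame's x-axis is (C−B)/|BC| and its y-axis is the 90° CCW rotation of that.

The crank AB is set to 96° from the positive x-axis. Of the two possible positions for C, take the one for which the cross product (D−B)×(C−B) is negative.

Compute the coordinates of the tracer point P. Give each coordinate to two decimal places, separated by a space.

0.72 7.59

A=(0,0), D=(6.00,0)
B = A + 4.00·(cos96°, sin96°) = (-0.4181, 3.9781)
|BD| = 7.5510
circle(B,4.00) ∩ circle(D,5.00): a=3.1795, h=2.4270
  candidates: C₊=(3.5630,4.3659) cross=18.327; C₋=(1.0058,0.2401) cross=-18.327
  mode - wants cross < 0 → take C=(1.0058,0.2401) (cross=-18.327)
ex = (C−B)/|BC| = (0.3560,-0.9345); ey = (0.9345,0.3560)
P = B + -2.97·ex + 2.35·ey = (0.7207,7.5901)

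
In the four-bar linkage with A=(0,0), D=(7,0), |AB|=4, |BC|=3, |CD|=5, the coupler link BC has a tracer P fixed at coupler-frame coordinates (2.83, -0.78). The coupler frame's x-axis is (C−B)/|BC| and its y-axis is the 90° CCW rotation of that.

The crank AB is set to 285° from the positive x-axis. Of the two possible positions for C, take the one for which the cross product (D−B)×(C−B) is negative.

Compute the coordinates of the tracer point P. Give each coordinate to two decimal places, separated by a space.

A=(0,0), D=(7.00,0)
B = A + 4.00·(cos285°, sin285°) = (1.0353, -3.8637)
|BD| = 7.1068
circle(B,3.00) ∩ circle(D,5.00): a=2.4277, h=1.7625
  candidates: C₊=(2.1147,-1.0646) cross=12.525; C₋=(4.0310,-4.0231) cross=-12.525
  mode - wants cross < 0 → take C=(4.0310,-4.0231) (cross=-12.525)
ex = (C−B)/|BC| = (0.9986,-0.0531); ey = (0.0531,0.9986)
P = B + 2.83·ex + -0.78·ey = (3.8198,-4.7930)

3.82 -4.79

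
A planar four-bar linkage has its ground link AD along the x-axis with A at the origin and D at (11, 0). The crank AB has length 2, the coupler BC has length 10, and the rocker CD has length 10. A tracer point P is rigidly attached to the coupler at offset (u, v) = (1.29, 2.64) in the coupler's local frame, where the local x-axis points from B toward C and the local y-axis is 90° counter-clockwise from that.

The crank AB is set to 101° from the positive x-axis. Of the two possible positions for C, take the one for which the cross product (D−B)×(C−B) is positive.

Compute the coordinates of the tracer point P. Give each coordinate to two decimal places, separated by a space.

-1.33 4.74

A=(0,0), D=(11.00,0)
B = A + 2.00·(cos101°, sin101°) = (-0.3816, 1.9633)
|BD| = 11.5497
circle(B,10.00) ∩ circle(D,10.00): a=5.7749, h=8.1640
  candidates: C₊=(6.6969,9.0268) cross=94.292; C₋=(3.9214,-7.0636) cross=-94.292
  mode + wants cross > 0 → take C=(6.6969,9.0268) (cross=94.292)
ex = (C−B)/|BC| = (0.7079,0.7064); ey = (-0.7064,0.7079)
P = B + 1.29·ex + 2.64·ey = (-1.3333,4.7432)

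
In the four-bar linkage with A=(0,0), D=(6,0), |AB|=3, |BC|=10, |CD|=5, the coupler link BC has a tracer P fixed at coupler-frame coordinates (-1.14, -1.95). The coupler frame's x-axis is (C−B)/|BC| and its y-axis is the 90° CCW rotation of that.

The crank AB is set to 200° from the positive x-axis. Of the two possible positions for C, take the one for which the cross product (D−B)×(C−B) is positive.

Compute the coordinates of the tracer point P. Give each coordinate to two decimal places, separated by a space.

A=(0,0), D=(6.00,0)
B = A + 3.00·(cos200°, sin200°) = (-2.8191, -1.0261)
|BD| = 8.8786
circle(B,10.00) ∩ circle(D,5.00): a=8.6629, h=4.9953
  candidates: C₊=(5.2085,4.9370) cross=44.352; C₋=(6.3631,-4.9868) cross=-44.352
  mode + wants cross > 0 → take C=(5.2085,4.9370) (cross=44.352)
ex = (C−B)/|BC| = (0.8028,0.5963); ey = (-0.5963,0.8028)
P = B + -1.14·ex + -1.95·ey = (-2.5714,-3.2712)

-2.57 -3.27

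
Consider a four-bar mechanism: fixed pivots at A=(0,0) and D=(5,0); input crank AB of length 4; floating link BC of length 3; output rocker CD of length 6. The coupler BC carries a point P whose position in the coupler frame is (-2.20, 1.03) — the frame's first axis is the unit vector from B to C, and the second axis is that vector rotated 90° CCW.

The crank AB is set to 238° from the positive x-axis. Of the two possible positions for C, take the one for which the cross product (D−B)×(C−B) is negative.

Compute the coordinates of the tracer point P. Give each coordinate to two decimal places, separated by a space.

A=(0,0), D=(5.00,0)
B = A + 4.00·(cos238°, sin238°) = (-2.1197, -3.3922)
|BD| = 7.8865
circle(B,3.00) ∩ circle(D,6.00): a=2.2315, h=2.0051
  candidates: C₊=(-0.9677,-0.6222) cross=15.814; C₋=(0.7573,-4.2426) cross=-15.814
  mode - wants cross < 0 → take C=(0.7573,-4.2426) (cross=-15.814)
ex = (C−B)/|BC| = (0.9590,-0.2835); ey = (0.2835,0.9590)
P = B + -2.20·ex + 1.03·ey = (-3.9375,-1.7808)

-3.94 -1.78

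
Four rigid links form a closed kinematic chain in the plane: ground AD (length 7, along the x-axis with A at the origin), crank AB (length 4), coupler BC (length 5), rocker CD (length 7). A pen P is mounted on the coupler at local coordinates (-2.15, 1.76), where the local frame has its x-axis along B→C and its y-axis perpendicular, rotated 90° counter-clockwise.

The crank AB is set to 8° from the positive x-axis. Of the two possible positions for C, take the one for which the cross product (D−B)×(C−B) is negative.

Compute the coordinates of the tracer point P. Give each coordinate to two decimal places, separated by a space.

A=(0,0), D=(7.00,0)
B = A + 4.00·(cos8°, sin8°) = (3.9611, 0.5567)
|BD| = 3.0895
circle(B,5.00) ∩ circle(D,7.00): a=-2.3394, h=4.4190
  candidates: C₊=(2.4562,5.3249) cross=13.652; C₋=(0.8637,-3.3684) cross=-13.652
  mode - wants cross < 0 → take C=(0.8637,-3.3684) (cross=-13.652)
ex = (C−B)/|BC| = (-0.6195,-0.7850); ey = (0.7850,-0.6195)
P = B + -2.15·ex + 1.76·ey = (6.6746,1.1542)

6.67 1.15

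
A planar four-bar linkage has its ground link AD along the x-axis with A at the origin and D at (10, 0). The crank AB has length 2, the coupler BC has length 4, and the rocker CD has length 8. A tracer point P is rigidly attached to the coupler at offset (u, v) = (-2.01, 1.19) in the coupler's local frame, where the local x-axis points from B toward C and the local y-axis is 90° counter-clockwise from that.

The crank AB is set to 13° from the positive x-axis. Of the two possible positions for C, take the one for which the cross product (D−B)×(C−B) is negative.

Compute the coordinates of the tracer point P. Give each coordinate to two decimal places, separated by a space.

A=(0,0), D=(10.00,0)
B = A + 2.00·(cos13°, sin13°) = (1.9487, 0.4499)
|BD| = 8.0638
circle(B,4.00) ∩ circle(D,8.00): a=1.0557, h=3.8582
  candidates: C₊=(3.2180,4.2432) cross=31.112; C₋=(2.7875,-3.4612) cross=-31.112
  mode - wants cross < 0 → take C=(2.7875,-3.4612) (cross=-31.112)
ex = (C−B)/|BC| = (0.2097,-0.9778); ey = (0.9778,0.2097)
P = B + -2.01·ex + 1.19·ey = (2.6908,2.6647)

2.69 2.66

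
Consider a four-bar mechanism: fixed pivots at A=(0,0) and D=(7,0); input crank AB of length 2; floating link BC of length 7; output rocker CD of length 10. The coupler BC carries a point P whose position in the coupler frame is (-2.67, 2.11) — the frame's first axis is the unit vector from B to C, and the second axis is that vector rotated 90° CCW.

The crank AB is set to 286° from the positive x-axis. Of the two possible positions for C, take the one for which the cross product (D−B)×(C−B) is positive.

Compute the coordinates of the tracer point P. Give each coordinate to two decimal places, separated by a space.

-0.51 -5.15

A=(0,0), D=(7.00,0)
B = A + 2.00·(cos286°, sin286°) = (0.5513, -1.9225)
|BD| = 6.7292
circle(B,7.00) ∩ circle(D,10.00): a=-0.4249, h=6.9871
  candidates: C₊=(-1.8521,4.6520) cross=47.018; C₋=(2.1403,-8.7398) cross=-47.018
  mode + wants cross > 0 → take C=(-1.8521,4.6520) (cross=47.018)
ex = (C−B)/|BC| = (-0.3433,0.9392); ey = (-0.9392,-0.3433)
P = B + -2.67·ex + 2.11·ey = (-0.5138,-5.1547)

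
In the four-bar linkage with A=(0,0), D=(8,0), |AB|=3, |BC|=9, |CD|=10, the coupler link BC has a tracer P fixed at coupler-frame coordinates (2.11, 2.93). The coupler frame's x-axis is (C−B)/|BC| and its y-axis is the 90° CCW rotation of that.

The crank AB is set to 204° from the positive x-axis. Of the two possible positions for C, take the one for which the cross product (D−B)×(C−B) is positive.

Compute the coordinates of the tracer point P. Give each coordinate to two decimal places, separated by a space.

A=(0,0), D=(8.00,0)
B = A + 3.00·(cos204°, sin204°) = (-2.7406, -1.2202)
|BD| = 10.8097
circle(B,9.00) ∩ circle(D,10.00): a=4.5260, h=7.7791
  candidates: C₊=(0.8783,7.0201) cross=84.090; C₋=(2.6346,-8.4387) cross=-84.090
  mode + wants cross > 0 → take C=(0.8783,7.0201) (cross=84.090)
ex = (C−B)/|BC| = (0.4021,0.9156); ey = (-0.9156,0.4021)
P = B + 2.11·ex + 2.93·ey = (-4.5749,1.8899)

-4.57 1.89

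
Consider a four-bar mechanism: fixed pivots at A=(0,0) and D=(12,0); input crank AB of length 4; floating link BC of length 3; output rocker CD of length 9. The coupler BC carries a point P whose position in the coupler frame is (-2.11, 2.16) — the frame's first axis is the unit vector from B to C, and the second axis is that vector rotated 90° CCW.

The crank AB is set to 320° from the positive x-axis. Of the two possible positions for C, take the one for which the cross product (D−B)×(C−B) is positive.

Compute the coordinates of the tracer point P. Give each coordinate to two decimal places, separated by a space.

0.94 -4.72

A=(0,0), D=(12.00,0)
B = A + 4.00·(cos320°, sin320°) = (3.0642, -2.5712)
|BD| = 9.2984
circle(B,3.00) ∩ circle(D,9.00): a=0.7775, h=2.8975
  candidates: C₊=(3.0102,0.4284) cross=26.942; C₋=(4.6126,-5.1407) cross=-26.942
  mode + wants cross > 0 → take C=(3.0102,0.4284) (cross=26.942)
ex = (C−B)/|BC| = (-0.0180,0.9998); ey = (-0.9998,-0.0180)
P = B + -2.11·ex + 2.16·ey = (0.9425,-4.7197)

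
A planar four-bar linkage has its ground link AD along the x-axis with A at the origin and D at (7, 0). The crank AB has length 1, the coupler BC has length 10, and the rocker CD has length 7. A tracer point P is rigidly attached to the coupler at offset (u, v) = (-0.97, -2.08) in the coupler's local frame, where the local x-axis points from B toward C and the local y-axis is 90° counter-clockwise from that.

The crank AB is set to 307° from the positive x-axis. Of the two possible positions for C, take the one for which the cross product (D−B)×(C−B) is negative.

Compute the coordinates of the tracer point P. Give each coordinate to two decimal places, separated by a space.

-1.42 -1.88

A=(0,0), D=(7.00,0)
B = A + 1.00·(cos307°, sin307°) = (0.6018, -0.7986)
|BD| = 6.4478
circle(B,10.00) ∩ circle(D,7.00): a=7.1787, h=6.9617
  candidates: C₊=(6.8630,6.9987) cross=44.888; C₋=(8.5876,-6.8176) cross=-44.888
  mode - wants cross < 0 → take C=(8.5876,-6.8176) (cross=-44.888)
ex = (C−B)/|BC| = (0.7986,-0.6019); ey = (0.6019,0.7986)
P = B + -0.97·ex + -2.08·ey = (-1.4247,-1.8758)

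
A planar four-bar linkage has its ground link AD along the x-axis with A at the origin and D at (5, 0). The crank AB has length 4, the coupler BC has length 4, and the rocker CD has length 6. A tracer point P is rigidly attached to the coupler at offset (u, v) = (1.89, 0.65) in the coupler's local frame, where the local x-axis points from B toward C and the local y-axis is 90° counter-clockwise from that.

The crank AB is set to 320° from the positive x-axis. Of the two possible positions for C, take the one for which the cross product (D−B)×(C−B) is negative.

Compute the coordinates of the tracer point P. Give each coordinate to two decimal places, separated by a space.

4.60 -3.86

A=(0,0), D=(5.00,0)
B = A + 4.00·(cos320°, sin320°) = (3.0642, -2.5712)
|BD| = 3.2184
circle(B,4.00) ∩ circle(D,6.00): a=-1.4979, h=3.7089
  candidates: C₊=(-0.7998,-1.5369) cross=11.937; C₋=(5.1262,-5.9987) cross=-11.937
  mode - wants cross < 0 → take C=(5.1262,-5.9987) (cross=-11.937)
ex = (C−B)/|BC| = (0.5155,-0.8569); ey = (0.8569,0.5155)
P = B + 1.89·ex + 0.65·ey = (4.5955,-3.8556)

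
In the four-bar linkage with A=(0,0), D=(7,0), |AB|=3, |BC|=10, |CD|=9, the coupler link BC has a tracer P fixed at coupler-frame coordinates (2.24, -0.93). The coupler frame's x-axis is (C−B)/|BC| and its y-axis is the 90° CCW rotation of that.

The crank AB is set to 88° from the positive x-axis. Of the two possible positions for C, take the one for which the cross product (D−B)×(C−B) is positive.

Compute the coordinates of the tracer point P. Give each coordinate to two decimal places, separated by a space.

2.46 3.58

A=(0,0), D=(7.00,0)
B = A + 3.00·(cos88°, sin88°) = (0.1047, 2.9982)
|BD| = 7.5189
circle(B,10.00) ∩ circle(D,9.00): a=5.0229, h=8.6470
  candidates: C₊=(8.1590,8.9251) cross=65.016; C₋=(1.2631,-6.9345) cross=-65.016
  mode + wants cross > 0 → take C=(8.1590,8.9251) (cross=65.016)
ex = (C−B)/|BC| = (0.8054,0.5927); ey = (-0.5927,0.8054)
P = B + 2.24·ex + -0.93·ey = (2.4601,3.5767)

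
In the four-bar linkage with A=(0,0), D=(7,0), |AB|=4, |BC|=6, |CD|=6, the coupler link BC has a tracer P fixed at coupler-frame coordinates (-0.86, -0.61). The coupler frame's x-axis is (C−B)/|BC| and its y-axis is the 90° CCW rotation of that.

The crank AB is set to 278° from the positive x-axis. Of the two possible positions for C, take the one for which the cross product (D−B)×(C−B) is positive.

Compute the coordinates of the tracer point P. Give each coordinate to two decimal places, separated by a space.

1.05 -4.89

A=(0,0), D=(7.00,0)
B = A + 4.00·(cos278°, sin278°) = (0.5567, -3.9611)
|BD| = 7.5635
circle(B,6.00) ∩ circle(D,6.00): a=3.7817, h=4.6582
  candidates: C₊=(1.3388,1.9877) cross=35.232; C₋=(6.2179,-5.9488) cross=-35.232
  mode + wants cross > 0 → take C=(1.3388,1.9877) (cross=35.232)
ex = (C−B)/|BC| = (0.1304,0.9915); ey = (-0.9915,0.1304)
P = B + -0.86·ex + -0.61·ey = (1.0494,-4.8933)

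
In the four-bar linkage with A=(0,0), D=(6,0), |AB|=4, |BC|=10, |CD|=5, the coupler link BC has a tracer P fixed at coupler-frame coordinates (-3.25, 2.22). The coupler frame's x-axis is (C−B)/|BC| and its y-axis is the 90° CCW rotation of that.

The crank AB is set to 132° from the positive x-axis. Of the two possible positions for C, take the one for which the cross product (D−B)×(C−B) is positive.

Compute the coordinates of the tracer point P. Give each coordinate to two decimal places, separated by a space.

-6.29 4.54

A=(0,0), D=(6.00,0)
B = A + 4.00·(cos132°, sin132°) = (-2.6765, 2.9726)
|BD| = 9.1716
circle(B,10.00) ∩ circle(D,5.00): a=8.6745, h=4.9752
  candidates: C₊=(7.1422,4.8678) cross=45.631; C₋=(3.9172,-4.5456) cross=-45.631
  mode + wants cross > 0 → take C=(7.1422,4.8678) (cross=45.631)
ex = (C−B)/|BC| = (0.9819,0.1895); ey = (-0.1895,0.9819)
P = B + -3.25·ex + 2.22·ey = (-6.2884,4.5364)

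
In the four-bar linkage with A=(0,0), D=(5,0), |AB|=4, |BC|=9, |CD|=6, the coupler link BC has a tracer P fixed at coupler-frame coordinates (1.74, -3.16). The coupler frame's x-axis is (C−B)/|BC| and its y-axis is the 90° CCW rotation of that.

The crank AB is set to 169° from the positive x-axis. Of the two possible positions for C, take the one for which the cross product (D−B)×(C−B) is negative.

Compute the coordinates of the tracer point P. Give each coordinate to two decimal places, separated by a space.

-4.87 -2.72

A=(0,0), D=(5.00,0)
B = A + 4.00·(cos169°, sin169°) = (-3.9265, 0.7632)
|BD| = 8.9591
circle(B,9.00) ∩ circle(D,6.00): a=6.9910, h=5.6680
  candidates: C₊=(3.5219,5.8151) cross=50.780; C₋=(2.5562,-5.4798) cross=-50.780
  mode - wants cross < 0 → take C=(2.5562,-5.4798) (cross=-50.780)
ex = (C−B)/|BC| = (0.7203,-0.6937); ey = (0.6937,0.7203)
P = B + 1.74·ex + -3.16·ey = (-4.8652,-2.7199)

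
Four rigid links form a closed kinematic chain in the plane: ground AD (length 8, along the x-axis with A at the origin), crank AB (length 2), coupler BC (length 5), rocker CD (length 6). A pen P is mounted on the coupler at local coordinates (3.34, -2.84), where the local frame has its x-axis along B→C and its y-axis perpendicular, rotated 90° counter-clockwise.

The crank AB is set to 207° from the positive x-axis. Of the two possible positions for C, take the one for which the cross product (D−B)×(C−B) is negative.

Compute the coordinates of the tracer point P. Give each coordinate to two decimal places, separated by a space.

0.10 -4.87

A=(0,0), D=(8.00,0)
B = A + 2.00·(cos207°, sin207°) = (-1.7820, -0.9080)
|BD| = 9.8241
circle(B,5.00) ∩ circle(D,6.00): a=4.3522, h=2.4614
  candidates: C₊=(2.3240,1.9451) cross=24.181; C₋=(2.7790,-2.9566) cross=-24.181
  mode - wants cross < 0 → take C=(2.7790,-2.9566) (cross=-24.181)
ex = (C−B)/|BC| = (0.9122,-0.4097); ey = (0.4097,0.9122)
P = B + 3.34·ex + -2.84·ey = (0.1011,-4.8671)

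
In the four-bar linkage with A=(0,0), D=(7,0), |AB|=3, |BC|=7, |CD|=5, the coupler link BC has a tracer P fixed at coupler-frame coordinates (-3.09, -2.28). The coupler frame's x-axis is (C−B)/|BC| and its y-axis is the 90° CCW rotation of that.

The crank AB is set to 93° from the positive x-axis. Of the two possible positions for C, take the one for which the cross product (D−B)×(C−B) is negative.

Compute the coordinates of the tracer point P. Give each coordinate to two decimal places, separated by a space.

-3.62 4.65

A=(0,0), D=(7.00,0)
B = A + 3.00·(cos93°, sin93°) = (-0.1570, 2.9959)
|BD| = 7.7587
circle(B,7.00) ∩ circle(D,5.00): a=5.4260, h=4.4225
  candidates: C₊=(6.5558,4.9802) cross=34.313; C₋=(3.1405,-3.1788) cross=-34.313
  mode - wants cross < 0 → take C=(3.1405,-3.1788) (cross=-34.313)
ex = (C−B)/|BC| = (0.4711,-0.8821); ey = (0.8821,0.4711)
P = B + -3.09·ex + -2.28·ey = (-3.6238,4.6475)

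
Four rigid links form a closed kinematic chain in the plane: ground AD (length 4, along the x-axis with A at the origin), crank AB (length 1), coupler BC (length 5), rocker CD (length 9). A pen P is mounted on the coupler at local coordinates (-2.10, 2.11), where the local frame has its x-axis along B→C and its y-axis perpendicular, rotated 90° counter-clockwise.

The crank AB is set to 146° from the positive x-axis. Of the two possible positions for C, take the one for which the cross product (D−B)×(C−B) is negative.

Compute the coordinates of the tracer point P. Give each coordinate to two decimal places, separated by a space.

2.14 0.38

A=(0,0), D=(4.00,0)
B = A + 1.00·(cos146°, sin146°) = (-0.8290, 0.5592)
|BD| = 4.8613
circle(B,5.00) ∩ circle(D,9.00): a=-3.3291, h=3.7305
  candidates: C₊=(-3.7069,4.6479) cross=18.135; C₋=(-4.5652,-2.7636) cross=-18.135
  mode - wants cross < 0 → take C=(-4.5652,-2.7636) (cross=-18.135)
ex = (C−B)/|BC| = (-0.7472,-0.6646); ey = (0.6646,-0.7472)
P = B + -2.10·ex + 2.11·ey = (2.1424,0.3781)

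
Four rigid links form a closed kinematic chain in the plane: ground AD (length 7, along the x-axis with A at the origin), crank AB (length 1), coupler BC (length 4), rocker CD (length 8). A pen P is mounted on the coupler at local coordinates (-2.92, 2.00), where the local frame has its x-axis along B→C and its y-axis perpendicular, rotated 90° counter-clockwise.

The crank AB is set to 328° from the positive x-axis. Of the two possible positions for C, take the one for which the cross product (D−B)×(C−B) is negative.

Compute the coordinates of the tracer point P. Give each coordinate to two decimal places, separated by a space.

3.17 2.14

A=(0,0), D=(7.00,0)
B = A + 1.00·(cos328°, sin328°) = (0.8480, -0.5299)
|BD| = 6.1747
circle(B,4.00) ∩ circle(D,8.00): a=-0.7994, h=3.9193
  candidates: C₊=(-0.2848,3.3063) cross=24.201; C₋=(0.3879,-4.5034) cross=-24.201
  mode - wants cross < 0 → take C=(0.3879,-4.5034) (cross=-24.201)
ex = (C−B)/|BC| = (-0.1150,-0.9934); ey = (0.9934,-0.1150)
P = B + -2.92·ex + 2.00·ey = (3.1707,2.1406)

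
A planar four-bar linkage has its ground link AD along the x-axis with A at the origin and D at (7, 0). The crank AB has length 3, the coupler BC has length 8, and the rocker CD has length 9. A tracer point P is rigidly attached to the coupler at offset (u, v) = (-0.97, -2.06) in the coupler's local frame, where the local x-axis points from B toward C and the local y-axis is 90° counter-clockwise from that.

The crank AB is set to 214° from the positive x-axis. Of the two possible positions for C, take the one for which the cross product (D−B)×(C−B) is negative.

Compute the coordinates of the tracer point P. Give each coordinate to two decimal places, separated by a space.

-4.69 -2.24

A=(0,0), D=(7.00,0)
B = A + 3.00·(cos214°, sin214°) = (-2.4871, -1.6776)
|BD| = 9.6343
circle(B,8.00) ∩ circle(D,9.00): a=3.9349, h=6.9654
  candidates: C₊=(0.1748,5.8666) cross=67.107; C₋=(2.6005,-7.8514) cross=-67.107
  mode - wants cross < 0 → take C=(2.6005,-7.8514) (cross=-67.107)
ex = (C−B)/|BC| = (0.6360,-0.7717); ey = (0.7717,0.6360)
P = B + -0.97·ex + -2.06·ey = (-4.6937,-2.2391)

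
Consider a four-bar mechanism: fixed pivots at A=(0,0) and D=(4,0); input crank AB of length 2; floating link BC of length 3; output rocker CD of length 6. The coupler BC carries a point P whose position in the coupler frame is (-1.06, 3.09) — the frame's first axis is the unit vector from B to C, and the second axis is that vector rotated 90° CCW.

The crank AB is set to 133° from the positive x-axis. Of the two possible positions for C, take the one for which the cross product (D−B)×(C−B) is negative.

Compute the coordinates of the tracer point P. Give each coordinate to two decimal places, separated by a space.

1.85 2.05

A=(0,0), D=(4.00,0)
B = A + 2.00·(cos133°, sin133°) = (-1.3640, 1.4627)
|BD| = 5.5599
circle(B,3.00) ∩ circle(D,6.00): a=0.3518, h=2.9793
  candidates: C₊=(-0.2408,4.2445) cross=16.564; C₋=(-1.8084,-1.5042) cross=-16.564
  mode - wants cross < 0 → take C=(-1.8084,-1.5042) (cross=-16.564)
ex = (C−B)/|BC| = (-0.1481,-0.9890); ey = (0.9890,-0.1481)
P = B + -1.06·ex + 3.09·ey = (1.8489,2.0533)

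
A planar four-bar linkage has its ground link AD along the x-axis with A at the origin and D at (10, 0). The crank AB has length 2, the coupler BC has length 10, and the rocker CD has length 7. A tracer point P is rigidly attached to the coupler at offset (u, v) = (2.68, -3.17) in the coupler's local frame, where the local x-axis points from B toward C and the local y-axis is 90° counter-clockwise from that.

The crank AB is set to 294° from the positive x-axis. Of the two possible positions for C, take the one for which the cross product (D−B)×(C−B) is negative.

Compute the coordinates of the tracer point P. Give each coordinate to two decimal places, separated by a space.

A=(0,0), D=(10.00,0)
B = A + 2.00·(cos294°, sin294°) = (0.8135, -1.8271)
|BD| = 9.3665
circle(B,10.00) ∩ circle(D,7.00): a=7.4057, h=6.7198
  candidates: C₊=(6.7661,6.2082) cross=62.941; C₋=(9.3877,-6.9732) cross=-62.941
  mode - wants cross < 0 → take C=(9.3877,-6.9732) (cross=-62.941)
ex = (C−B)/|BC| = (0.8574,-0.5146); ey = (0.5146,0.8574)
P = B + 2.68·ex + -3.17·ey = (1.4801,-5.9243)

1.48 -5.92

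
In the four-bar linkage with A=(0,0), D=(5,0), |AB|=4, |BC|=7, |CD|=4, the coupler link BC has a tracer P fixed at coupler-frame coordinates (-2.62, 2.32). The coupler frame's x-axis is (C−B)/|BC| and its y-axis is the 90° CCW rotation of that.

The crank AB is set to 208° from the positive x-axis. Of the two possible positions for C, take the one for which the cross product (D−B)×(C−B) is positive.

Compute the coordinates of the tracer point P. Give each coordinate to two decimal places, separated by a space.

-7.03 -1.73

A=(0,0), D=(5.00,0)
B = A + 4.00·(cos208°, sin208°) = (-3.5318, -1.8779)
|BD| = 8.7360
circle(B,7.00) ∩ circle(D,4.00): a=6.2567, h=3.1390
  candidates: C₊=(1.9039,2.5327) cross=27.422; C₋=(3.2534,-3.5985) cross=-27.422
  mode + wants cross > 0 → take C=(1.9039,2.5327) (cross=27.422)
ex = (C−B)/|BC| = (0.7765,0.6301); ey = (-0.6301,0.7765)
P = B + -2.62·ex + 2.32·ey = (-7.0281,-1.7271)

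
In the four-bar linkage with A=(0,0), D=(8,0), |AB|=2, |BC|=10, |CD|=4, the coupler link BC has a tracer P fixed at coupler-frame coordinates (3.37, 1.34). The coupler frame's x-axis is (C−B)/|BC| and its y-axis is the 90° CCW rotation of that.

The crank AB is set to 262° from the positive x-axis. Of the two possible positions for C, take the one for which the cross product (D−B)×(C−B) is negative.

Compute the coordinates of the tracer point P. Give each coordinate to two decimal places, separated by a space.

3.27 -1.23

A=(0,0), D=(8.00,0)
B = A + 2.00·(cos262°, sin262°) = (-0.2783, -1.9805)
|BD| = 8.5120
circle(B,10.00) ∩ circle(D,4.00): a=9.1902, h=3.9421
  candidates: C₊=(7.7424,3.9917) cross=33.555; C₋=(9.5769,-3.6761) cross=-33.555
  mode - wants cross < 0 → take C=(9.5769,-3.6761) (cross=-33.555)
ex = (C−B)/|BC| = (0.9855,-0.1696); ey = (0.1696,0.9855)
P = B + 3.37·ex + 1.34·ey = (3.2701,-1.2313)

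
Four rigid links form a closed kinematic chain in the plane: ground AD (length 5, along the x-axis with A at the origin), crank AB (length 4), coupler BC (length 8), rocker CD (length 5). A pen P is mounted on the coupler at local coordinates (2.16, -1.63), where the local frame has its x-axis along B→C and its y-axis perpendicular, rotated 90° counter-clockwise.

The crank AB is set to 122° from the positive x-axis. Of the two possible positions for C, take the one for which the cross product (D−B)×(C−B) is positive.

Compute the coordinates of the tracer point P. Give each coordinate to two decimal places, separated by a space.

0.32 2.21

A=(0,0), D=(5.00,0)
B = A + 4.00·(cos122°, sin122°) = (-2.1197, 3.3922)
|BD| = 7.8865
circle(B,8.00) ∩ circle(D,5.00): a=6.4158, h=4.7788
  candidates: C₊=(5.7278,4.9467) cross=37.688; C₋=(1.6168,-3.6816) cross=-37.688
  mode + wants cross > 0 → take C=(5.7278,4.9467) (cross=37.688)
ex = (C−B)/|BC| = (0.9809,0.1943); ey = (-0.1943,0.9809)
P = B + 2.16·ex + -1.63·ey = (0.3159,2.2130)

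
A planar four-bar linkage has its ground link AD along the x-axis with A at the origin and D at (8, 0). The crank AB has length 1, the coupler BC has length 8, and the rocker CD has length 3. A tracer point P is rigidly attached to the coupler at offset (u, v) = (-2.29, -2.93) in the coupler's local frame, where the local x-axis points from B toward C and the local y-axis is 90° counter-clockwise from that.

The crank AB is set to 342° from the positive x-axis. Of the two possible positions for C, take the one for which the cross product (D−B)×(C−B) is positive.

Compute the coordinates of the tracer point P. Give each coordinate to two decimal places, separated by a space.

0.07 -3.92

A=(0,0), D=(8.00,0)
B = A + 1.00·(cos342°, sin342°) = (0.9511, -0.3090)
|BD| = 7.0557
circle(B,8.00) ∩ circle(D,3.00): a=7.4254, h=2.9771
  candidates: C₊=(8.2390,2.9905) cross=21.006; C₋=(8.4997,-2.9581) cross=-21.006
  mode + wants cross > 0 → take C=(8.2390,2.9905) (cross=21.006)
ex = (C−B)/|BC| = (0.9110,0.4124); ey = (-0.4124,0.9110)
P = B + -2.29·ex + -2.93·ey = (0.0733,-3.9227)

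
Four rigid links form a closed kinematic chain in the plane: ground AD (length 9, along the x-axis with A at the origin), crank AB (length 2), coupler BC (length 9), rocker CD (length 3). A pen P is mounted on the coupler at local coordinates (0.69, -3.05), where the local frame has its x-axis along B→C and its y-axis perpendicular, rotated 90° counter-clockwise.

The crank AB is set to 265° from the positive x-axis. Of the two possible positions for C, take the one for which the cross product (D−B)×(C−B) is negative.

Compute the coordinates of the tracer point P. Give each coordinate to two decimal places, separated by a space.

A=(0,0), D=(9.00,0)
B = A + 2.00·(cos265°, sin265°) = (-0.1743, -1.9924)
|BD| = 9.3882
circle(B,9.00) ∩ circle(D,3.00): a=8.5287, h=2.8743
  candidates: C₊=(7.5501,2.6264) cross=26.984; C₋=(8.7701,-2.9912) cross=-26.984
  mode - wants cross < 0 → take C=(8.7701,-2.9912) (cross=-26.984)
ex = (C−B)/|BC| = (0.9938,-0.1110); ey = (0.1110,0.9938)
P = B + 0.69·ex + -3.05·ey = (0.1729,-5.1001)

0.17 -5.10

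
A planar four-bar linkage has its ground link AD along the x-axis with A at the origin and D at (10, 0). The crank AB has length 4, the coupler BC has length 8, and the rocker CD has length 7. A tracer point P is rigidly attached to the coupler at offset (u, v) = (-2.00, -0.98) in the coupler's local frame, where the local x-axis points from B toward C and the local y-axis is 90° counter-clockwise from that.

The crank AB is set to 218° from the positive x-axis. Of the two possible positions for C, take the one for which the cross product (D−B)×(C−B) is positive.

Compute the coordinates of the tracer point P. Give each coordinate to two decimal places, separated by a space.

A=(0,0), D=(10.00,0)
B = A + 4.00·(cos218°, sin218°) = (-3.1520, -2.4626)
|BD| = 13.3806
circle(B,8.00) ∩ circle(D,7.00): a=7.2508, h=3.3802
  candidates: C₊=(3.3528,2.1943) cross=45.229; C₋=(4.5970,-4.4506) cross=-45.229
  mode + wants cross > 0 → take C=(3.3528,2.1943) (cross=45.229)
ex = (C−B)/|BC| = (0.8131,0.5821); ey = (-0.5821,0.8131)
P = B + -2.00·ex + -0.98·ey = (-4.2078,-4.4237)

-4.21 -4.42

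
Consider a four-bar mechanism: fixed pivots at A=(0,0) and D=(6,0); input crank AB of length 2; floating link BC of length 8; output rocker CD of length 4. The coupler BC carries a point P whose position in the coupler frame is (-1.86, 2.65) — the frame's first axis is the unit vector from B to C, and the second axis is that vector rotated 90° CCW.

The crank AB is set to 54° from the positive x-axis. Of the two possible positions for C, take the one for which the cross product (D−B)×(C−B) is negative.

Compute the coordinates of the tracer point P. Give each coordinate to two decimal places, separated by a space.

A=(0,0), D=(6.00,0)
B = A + 2.00·(cos54°, sin54°) = (1.1756, 1.6180)
|BD| = 5.0885
circle(B,8.00) ∩ circle(D,4.00): a=7.2608, h=3.3588
  candidates: C₊=(9.1275,2.4937) cross=17.091; C₋=(6.9915,-3.8752) cross=-17.091
  mode - wants cross < 0 → take C=(6.9915,-3.8752) (cross=-17.091)
ex = (C−B)/|BC| = (0.7270,-0.6867); ey = (0.6867,0.7270)
P = B + -1.86·ex + 2.65·ey = (1.6430,4.8217)

1.64 4.82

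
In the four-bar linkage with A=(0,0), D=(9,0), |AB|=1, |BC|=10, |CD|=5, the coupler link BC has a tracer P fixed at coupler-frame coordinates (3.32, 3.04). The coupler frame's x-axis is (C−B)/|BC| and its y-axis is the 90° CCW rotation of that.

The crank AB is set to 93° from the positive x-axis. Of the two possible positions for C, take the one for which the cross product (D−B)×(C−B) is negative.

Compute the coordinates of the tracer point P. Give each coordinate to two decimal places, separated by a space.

A=(0,0), D=(9.00,0)
B = A + 1.00·(cos93°, sin93°) = (-0.0523, 0.9986)
|BD| = 9.1073
circle(B,10.00) ∩ circle(D,5.00): a=8.6712, h=4.9810
  candidates: C₊=(9.1128,4.9987) cross=45.363; C₋=(8.0204,-4.9031) cross=-45.363
  mode - wants cross < 0 → take C=(8.0204,-4.9031) (cross=-45.363)
ex = (C−B)/|BC| = (0.8073,-0.5902); ey = (0.5902,0.8073)
P = B + 3.32·ex + 3.04·ey = (4.4219,1.4934)

4.42 1.49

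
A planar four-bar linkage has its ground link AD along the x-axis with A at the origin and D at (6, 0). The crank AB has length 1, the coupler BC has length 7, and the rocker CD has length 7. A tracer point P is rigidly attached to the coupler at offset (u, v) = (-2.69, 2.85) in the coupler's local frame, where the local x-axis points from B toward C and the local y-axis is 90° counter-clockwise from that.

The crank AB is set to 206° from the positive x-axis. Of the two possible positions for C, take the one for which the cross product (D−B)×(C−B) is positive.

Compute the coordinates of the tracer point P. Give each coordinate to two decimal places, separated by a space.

A=(0,0), D=(6.00,0)
B = A + 1.00·(cos206°, sin206°) = (-0.8988, -0.4384)
|BD| = 6.9127
circle(B,7.00) ∩ circle(D,7.00): a=3.4564, h=6.0872
  candidates: C₊=(2.1646,5.8557) cross=42.079; C₋=(2.9366,-6.2941) cross=-42.079
  mode + wants cross > 0 → take C=(2.1646,5.8557) (cross=42.079)
ex = (C−B)/|BC| = (0.4376,0.8992); ey = (-0.8992,0.4376)
P = B + -2.69·ex + 2.85·ey = (-4.6386,-1.6099)

-4.64 -1.61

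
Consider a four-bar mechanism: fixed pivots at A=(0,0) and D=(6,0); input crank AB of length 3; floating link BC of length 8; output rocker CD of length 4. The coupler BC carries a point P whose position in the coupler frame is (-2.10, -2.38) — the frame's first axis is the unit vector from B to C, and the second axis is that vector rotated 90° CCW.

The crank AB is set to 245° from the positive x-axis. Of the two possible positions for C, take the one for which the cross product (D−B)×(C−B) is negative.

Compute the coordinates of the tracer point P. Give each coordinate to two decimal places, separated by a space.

A=(0,0), D=(6.00,0)
B = A + 3.00·(cos245°, sin245°) = (-1.2679, -2.7189)
|BD| = 7.7598
circle(B,8.00) ∩ circle(D,4.00): a=6.9728, h=3.9218
  candidates: C₊=(3.8887,3.3974) cross=30.432; C₋=(6.6370,-3.9490) cross=-30.432
  mode - wants cross < 0 → take C=(6.6370,-3.9490) (cross=-30.432)
ex = (C−B)/|BC| = (0.9881,-0.1538); ey = (0.1538,0.9881)
P = B + -2.10·ex + -2.38·ey = (-3.7088,-4.7477)

-3.71 -4.75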